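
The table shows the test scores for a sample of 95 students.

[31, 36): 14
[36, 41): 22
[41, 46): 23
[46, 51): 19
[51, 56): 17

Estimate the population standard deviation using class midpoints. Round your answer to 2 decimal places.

Midpoints: 33.5, 38.5, 43.5, 48.5, 53.5
n = 95, Σfm = 4147.5, mean = 43.6579
Σfm² = 185193.75
Σf(m − x̄)² = Σfm² − (Σfm)²/n = 185193.75 − 4147.5²/95 = 4122.6316
Population variance = 4122.6316 / 95 = 43.3961
Standard deviation = √43.3961 = 6.5876

6.59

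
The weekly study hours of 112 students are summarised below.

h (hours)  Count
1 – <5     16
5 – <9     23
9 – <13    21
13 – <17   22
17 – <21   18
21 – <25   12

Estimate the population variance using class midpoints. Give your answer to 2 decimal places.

Midpoints: 3, 7, 11, 15, 19, 23
n = 112, Σfm = 1388, mean = 12.3929
Σfm² = 21608
Σf(m − x̄)² = Σfm² − (Σfm)²/n = 21608 − 1388²/112 = 4406.7143
Population variance = 4406.7143 / 112 = 39.3457

39.35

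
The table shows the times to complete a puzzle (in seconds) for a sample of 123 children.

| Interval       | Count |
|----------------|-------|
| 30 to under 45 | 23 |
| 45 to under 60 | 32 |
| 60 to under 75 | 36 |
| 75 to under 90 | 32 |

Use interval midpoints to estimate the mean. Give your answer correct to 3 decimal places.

61.890

Midpoints: 37.5, 52.5, 67.5, 82.5
Σfm = 23×37.5 + 32×52.5 + 36×67.5 + 32×82.5 = 7612.5
n = Σf = 123
Mean = 7612.5 / 123 = 61.8902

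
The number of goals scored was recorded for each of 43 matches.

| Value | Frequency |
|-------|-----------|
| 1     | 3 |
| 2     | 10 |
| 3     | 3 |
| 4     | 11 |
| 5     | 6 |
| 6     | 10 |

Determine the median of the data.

4

Cumulative frequencies: 3, 13, 16, 27, 33, 43
n = 43, so the median is the value in position (n+1)/2 = 22.
Position 22 falls at value 4.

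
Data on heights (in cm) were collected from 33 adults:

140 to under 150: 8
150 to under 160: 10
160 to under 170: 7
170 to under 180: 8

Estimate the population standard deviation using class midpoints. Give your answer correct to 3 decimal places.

11.035

Midpoints: 145, 155, 165, 175
n = 33, Σfm = 5265, mean = 159.5455
Σfm² = 844025
Σf(m − x̄)² = Σfm² − (Σfm)²/n = 844025 − 5265²/33 = 4018.1818
Population variance = 4018.1818 / 33 = 121.7631
Standard deviation = √121.7631 = 11.0346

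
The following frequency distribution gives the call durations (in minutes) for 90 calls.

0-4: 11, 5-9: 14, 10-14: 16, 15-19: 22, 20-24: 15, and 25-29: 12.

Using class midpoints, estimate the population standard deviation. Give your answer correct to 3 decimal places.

7.781

Midpoints: 2, 7, 12, 17, 22, 27
n = 90, Σfm = 1340, mean = 14.8889
Σfm² = 25400
Σf(m − x̄)² = Σfm² − (Σfm)²/n = 25400 − 1340²/90 = 5448.8889
Population variance = 5448.8889 / 90 = 60.5432
Standard deviation = √60.5432 = 7.7810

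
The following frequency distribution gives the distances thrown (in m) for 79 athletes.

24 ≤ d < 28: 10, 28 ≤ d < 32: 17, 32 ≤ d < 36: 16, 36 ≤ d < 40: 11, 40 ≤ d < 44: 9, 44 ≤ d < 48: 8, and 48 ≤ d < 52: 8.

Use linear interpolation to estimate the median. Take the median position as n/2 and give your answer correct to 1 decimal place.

Cumulative frequencies: 10, 27, 43, 54, 63, 71, 79
n = 79; position = n/2 = 39.5.
This falls in the class 32 ≤ d < 36: L = 32, F = 27, f = 16, h = 4.
Median ≈ 32 + ((39.5 − 27) / 16) × 4 = 35.1250

35.1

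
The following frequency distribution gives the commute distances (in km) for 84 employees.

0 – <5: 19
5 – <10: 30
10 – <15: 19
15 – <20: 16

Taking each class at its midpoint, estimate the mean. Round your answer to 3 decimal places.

9.405

Midpoints: 2.5, 7.5, 12.5, 17.5
Σfm = 19×2.5 + 30×7.5 + 19×12.5 + 16×17.5 = 790
n = Σf = 84
Mean = 790 / 84 = 9.4048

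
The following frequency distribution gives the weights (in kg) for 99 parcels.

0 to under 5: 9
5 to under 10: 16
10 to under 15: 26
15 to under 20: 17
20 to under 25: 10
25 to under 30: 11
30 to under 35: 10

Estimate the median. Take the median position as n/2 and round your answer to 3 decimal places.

14.712

Cumulative frequencies: 9, 25, 51, 68, 78, 89, 99
n = 99; position = n/2 = 49.5.
This falls in the class 10 to under 15: L = 10, F = 25, f = 26, h = 5.
Median ≈ 10 + ((49.5 − 25) / 26) × 5 = 14.7115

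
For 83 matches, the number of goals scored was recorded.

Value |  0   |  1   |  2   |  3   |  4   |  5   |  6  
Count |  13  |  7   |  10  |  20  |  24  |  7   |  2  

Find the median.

3

Cumulative frequencies: 13, 20, 30, 50, 74, 81, 83
n = 83, so the median is the value in position (n+1)/2 = 42.
Position 42 falls at value 3.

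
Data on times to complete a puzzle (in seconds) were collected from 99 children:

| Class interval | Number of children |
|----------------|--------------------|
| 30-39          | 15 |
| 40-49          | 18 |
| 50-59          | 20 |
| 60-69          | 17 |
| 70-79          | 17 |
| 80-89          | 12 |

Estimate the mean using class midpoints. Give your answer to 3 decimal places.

Midpoints: 34.5, 44.5, 54.5, 64.5, 74.5, 84.5
Σfm = 15×34.5 + 18×44.5 + 20×54.5 + 17×64.5 + 17×74.5 + 12×84.5 = 5785.5
n = Σf = 99
Mean = 5785.5 / 99 = 58.4394

58.439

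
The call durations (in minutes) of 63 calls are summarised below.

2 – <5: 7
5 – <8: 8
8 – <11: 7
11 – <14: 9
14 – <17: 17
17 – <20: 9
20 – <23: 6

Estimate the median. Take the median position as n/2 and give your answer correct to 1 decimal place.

Cumulative frequencies: 7, 15, 22, 31, 48, 57, 63
n = 63; position = n/2 = 31.5.
This falls in the class 14 – <17: L = 14, F = 31, f = 17, h = 3.
Median ≈ 14 + ((31.5 − 31) / 17) × 3 = 14.0882

14.1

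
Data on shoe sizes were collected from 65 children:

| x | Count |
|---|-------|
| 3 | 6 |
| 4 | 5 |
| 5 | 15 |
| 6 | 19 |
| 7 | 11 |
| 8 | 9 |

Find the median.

Cumulative frequencies: 6, 11, 26, 45, 56, 65
n = 65, so the median is the value in position (n+1)/2 = 33.
Position 33 falls at value 6.

6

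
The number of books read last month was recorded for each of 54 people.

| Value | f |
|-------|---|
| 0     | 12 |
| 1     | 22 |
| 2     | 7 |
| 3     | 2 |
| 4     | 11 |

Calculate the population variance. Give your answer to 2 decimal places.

1.98

Values: 0, 1, 2, 3, 4
n = 54, Σfx = 86, mean = 1.5926
Σfx² = 244
Σf(x − x̄)² = Σfx² − (Σfx)²/n = 244 − 86²/54 = 107.0370
Population variance = 107.0370 / 54 = 1.9822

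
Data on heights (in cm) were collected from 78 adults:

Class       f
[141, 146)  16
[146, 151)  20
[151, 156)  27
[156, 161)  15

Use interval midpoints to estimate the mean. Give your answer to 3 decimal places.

151.128

Midpoints: 143.5, 148.5, 153.5, 158.5
Σfm = 16×143.5 + 20×148.5 + 27×153.5 + 15×158.5 = 11788
n = Σf = 78
Mean = 11788 / 78 = 151.1282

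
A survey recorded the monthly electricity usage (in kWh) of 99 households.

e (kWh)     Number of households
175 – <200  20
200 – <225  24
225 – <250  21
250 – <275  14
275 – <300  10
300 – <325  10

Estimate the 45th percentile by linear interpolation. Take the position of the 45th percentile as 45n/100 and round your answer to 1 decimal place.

Cumulative frequencies: 20, 44, 65, 79, 89, 99
n = 99; position = 45n/100 = 44.55.
This falls in the class 225 – <250: L = 225, F = 44, f = 21, h = 25.
45th percentile ≈ 225 + ((44.55 − 44) / 21) × 25 = 225.6548

225.7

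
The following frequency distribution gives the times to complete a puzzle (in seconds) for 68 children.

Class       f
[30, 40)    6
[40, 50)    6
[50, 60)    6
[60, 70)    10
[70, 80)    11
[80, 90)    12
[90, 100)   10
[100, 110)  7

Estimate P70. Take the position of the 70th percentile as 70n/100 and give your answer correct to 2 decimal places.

Cumulative frequencies: 6, 12, 18, 28, 39, 51, 61, 68
n = 68; position = 70n/100 = 47.6.
This falls in the class [80, 90): L = 80, F = 39, f = 12, h = 10.
70th percentile ≈ 80 + ((47.6 − 39) / 12) × 10 = 87.1667

87.17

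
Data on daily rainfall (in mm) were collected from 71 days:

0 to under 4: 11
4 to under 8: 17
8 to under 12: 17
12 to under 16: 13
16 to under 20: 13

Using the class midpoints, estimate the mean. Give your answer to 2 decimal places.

Midpoints: 2, 6, 10, 14, 18
Σfm = 11×2 + 17×6 + 17×10 + 13×14 + 13×18 = 710
n = Σf = 71
Mean = 710 / 71 = 10.0000

10.00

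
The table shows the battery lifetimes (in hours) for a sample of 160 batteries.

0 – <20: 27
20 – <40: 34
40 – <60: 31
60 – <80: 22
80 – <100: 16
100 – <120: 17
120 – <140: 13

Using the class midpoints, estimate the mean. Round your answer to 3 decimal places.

58.625

Midpoints: 10, 30, 50, 70, 90, 110, 130
Σfm = 27×10 + 34×30 + 31×50 + 22×70 + 16×90 + 17×110 + 13×130 = 9380
n = Σf = 160
Mean = 9380 / 160 = 58.6250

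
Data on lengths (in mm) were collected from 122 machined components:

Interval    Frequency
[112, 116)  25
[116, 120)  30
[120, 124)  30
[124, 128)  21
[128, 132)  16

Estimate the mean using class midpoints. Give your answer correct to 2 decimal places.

Midpoints: 114, 118, 122, 126, 130
Σfm = 25×114 + 30×118 + 30×122 + 21×126 + 16×130 = 14776
n = Σf = 122
Mean = 14776 / 122 = 121.1148

121.11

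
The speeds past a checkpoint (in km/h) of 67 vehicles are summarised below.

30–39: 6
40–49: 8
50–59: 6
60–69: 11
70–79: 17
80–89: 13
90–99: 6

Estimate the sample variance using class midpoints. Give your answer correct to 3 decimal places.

Midpoints: 34.5, 44.5, 54.5, 64.5, 74.5, 84.5, 94.5
n = 67, Σfm = 4531.5, mean = 67.6343
Σfm² = 327326.75
Σf(m − x̄)² = Σfm² − (Σfm)²/n = 327326.75 − 4531.5²/67 = 20841.7910
Sample variance = 20841.7910 / 66 = 315.7847

315.785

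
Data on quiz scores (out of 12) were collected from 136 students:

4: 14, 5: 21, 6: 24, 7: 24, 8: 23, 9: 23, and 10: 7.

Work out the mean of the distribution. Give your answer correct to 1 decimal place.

Values: 4, 5, 6, 7, 8, 9, 10
Σfx = 14×4 + 21×5 + 24×6 + 24×7 + 23×8 + 23×9 + 7×10 = 934
n = Σf = 136
Mean = 934 / 136 = 6.8676

6.9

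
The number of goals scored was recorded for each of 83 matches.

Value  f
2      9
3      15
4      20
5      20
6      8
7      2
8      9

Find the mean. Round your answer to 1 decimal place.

Values: 2, 3, 4, 5, 6, 7, 8
Σfx = 9×2 + 15×3 + 20×4 + 20×5 + 8×6 + 2×7 + 9×8 = 377
n = Σf = 83
Mean = 377 / 83 = 4.5422

4.5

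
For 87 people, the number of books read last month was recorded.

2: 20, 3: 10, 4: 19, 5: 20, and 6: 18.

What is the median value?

Cumulative frequencies: 20, 30, 49, 69, 87
n = 87, so the median is the value in position (n+1)/2 = 44.
Position 44 falls at value 4.

4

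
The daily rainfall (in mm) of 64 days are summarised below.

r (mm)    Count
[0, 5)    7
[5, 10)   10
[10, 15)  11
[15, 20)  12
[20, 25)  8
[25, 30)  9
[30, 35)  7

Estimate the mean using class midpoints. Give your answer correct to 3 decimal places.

Midpoints: 2.5, 7.5, 12.5, 17.5, 22.5, 27.5, 32.5
Σfm = 7×2.5 + 10×7.5 + 11×12.5 + 12×17.5 + 8×22.5 + 9×27.5 + 7×32.5 = 1095
n = Σf = 64
Mean = 1095 / 64 = 17.1094

17.109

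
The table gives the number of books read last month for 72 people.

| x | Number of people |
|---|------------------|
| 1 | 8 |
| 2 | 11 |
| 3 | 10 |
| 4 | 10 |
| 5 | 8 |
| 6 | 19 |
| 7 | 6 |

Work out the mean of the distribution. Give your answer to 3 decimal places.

4.111

Values: 1, 2, 3, 4, 5, 6, 7
Σfx = 8×1 + 11×2 + 10×3 + 10×4 + 8×5 + 19×6 + 6×7 = 296
n = Σf = 72
Mean = 296 / 72 = 4.1111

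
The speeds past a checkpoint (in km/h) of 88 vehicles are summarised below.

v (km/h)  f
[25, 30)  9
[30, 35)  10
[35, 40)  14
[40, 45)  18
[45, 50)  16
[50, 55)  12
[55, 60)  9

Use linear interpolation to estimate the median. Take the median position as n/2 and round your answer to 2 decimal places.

Cumulative frequencies: 9, 19, 33, 51, 67, 79, 88
n = 88; position = n/2 = 44.
This falls in the class [40, 45): L = 40, F = 33, f = 18, h = 5.
Median ≈ 40 + ((44 − 33) / 18) × 5 = 43.0556

43.06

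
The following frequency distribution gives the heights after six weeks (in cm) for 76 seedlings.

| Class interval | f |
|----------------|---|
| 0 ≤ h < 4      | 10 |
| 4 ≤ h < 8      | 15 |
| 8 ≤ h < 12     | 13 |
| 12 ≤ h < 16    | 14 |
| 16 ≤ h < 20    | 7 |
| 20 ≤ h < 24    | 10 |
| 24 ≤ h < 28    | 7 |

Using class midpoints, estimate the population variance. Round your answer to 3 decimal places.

Midpoints: 2, 6, 10, 14, 18, 22, 26
n = 76, Σfm = 964, mean = 12.6842
Σfm² = 16464
Σf(m − x̄)² = Σfm² − (Σfm)²/n = 16464 − 964²/76 = 4236.4211
Population variance = 4236.4211 / 76 = 55.7424

55.742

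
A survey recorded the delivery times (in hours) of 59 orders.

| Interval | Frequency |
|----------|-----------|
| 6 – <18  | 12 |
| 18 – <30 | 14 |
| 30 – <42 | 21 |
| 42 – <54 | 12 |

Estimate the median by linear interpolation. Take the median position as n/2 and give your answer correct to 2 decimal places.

Cumulative frequencies: 12, 26, 47, 59
n = 59; position = n/2 = 29.5.
This falls in the class 30 – <42: L = 30, F = 26, f = 21, h = 12.
Median ≈ 30 + ((29.5 − 26) / 21) × 12 = 32.0000

32.00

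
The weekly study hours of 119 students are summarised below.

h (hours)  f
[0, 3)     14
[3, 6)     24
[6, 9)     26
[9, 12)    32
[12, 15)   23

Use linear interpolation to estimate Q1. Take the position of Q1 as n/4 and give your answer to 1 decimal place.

Cumulative frequencies: 14, 38, 64, 96, 119
n = 119; position = n/4 = 29.75.
This falls in the class [3, 6): L = 3, F = 14, f = 24, h = 3.
Lower quartile ≈ 3 + ((29.75 − 14) / 24) × 3 = 4.9688

5.0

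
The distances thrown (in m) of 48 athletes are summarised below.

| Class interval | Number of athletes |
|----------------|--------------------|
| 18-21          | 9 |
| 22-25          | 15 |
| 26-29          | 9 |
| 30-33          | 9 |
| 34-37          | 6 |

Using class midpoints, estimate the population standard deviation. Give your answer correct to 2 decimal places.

5.20

Midpoints: 19.5, 23.5, 27.5, 31.5, 35.5
n = 48, Σfm = 1272, mean = 26.5000
Σfm² = 35004
Σf(m − x̄)² = Σfm² − (Σfm)²/n = 35004 − 1272²/48 = 1296.0000
Population variance = 1296.0000 / 48 = 27.0000
Standard deviation = √27.0000 = 5.1962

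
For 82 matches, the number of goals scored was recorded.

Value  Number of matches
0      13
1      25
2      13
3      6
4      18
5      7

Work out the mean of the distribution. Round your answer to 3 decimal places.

2.146

Values: 0, 1, 2, 3, 4, 5
Σfx = 13×0 + 25×1 + 13×2 + 6×3 + 18×4 + 7×5 = 176
n = Σf = 82
Mean = 176 / 82 = 2.1463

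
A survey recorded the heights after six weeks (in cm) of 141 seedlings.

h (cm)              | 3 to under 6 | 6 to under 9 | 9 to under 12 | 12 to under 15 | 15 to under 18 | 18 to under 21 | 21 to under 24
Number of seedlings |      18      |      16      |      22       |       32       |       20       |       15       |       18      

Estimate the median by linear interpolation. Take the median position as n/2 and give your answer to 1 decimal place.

Cumulative frequencies: 18, 34, 56, 88, 108, 123, 141
n = 141; position = n/2 = 70.5.
This falls in the class 12 to under 15: L = 12, F = 56, f = 32, h = 3.
Median ≈ 12 + ((70.5 − 56) / 32) × 3 = 13.3594

13.4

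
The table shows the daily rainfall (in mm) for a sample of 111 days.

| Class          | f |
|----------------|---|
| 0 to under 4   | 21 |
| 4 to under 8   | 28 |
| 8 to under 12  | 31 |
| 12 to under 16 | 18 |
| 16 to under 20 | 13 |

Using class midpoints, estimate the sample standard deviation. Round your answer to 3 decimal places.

5.058

Midpoints: 2, 6, 10, 14, 18
n = 111, Σfm = 1006, mean = 9.0631
Σfm² = 11932
Σf(m − x̄)² = Σfm² − (Σfm)²/n = 11932 − 1006²/111 = 2814.5586
Sample variance = 2814.5586 / 110 = 25.5869
Standard deviation = √25.5869 = 5.0583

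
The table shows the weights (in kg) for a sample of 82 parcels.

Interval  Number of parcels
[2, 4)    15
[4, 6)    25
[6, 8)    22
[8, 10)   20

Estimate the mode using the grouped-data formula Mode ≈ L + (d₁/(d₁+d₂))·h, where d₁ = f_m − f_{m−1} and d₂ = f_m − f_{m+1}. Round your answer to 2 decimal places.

Modal class: [4, 6) (highest frequency 25).
d₁ = 25 − 15 = 10, d₂ = 25 − 22 = 3
Mode ≈ 4 + (10/(10+3)) × 2 = 4 + 1.5385 = 5.5385

5.54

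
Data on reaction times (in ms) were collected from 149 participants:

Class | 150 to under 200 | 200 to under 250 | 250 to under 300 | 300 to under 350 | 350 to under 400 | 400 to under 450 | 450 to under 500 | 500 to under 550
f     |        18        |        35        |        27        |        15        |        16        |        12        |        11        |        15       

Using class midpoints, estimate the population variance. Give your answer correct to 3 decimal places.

12245.394

Midpoints: 175, 225, 275, 325, 375, 425, 475, 525
n = 149, Σfm = 47525, mean = 318.9597
Σfm² = 16983125
Σf(m − x̄)² = Σfm² − (Σfm)²/n = 16983125 − 47525²/149 = 1824563.7584
Population variance = 1824563.7584 / 149 = 12245.3944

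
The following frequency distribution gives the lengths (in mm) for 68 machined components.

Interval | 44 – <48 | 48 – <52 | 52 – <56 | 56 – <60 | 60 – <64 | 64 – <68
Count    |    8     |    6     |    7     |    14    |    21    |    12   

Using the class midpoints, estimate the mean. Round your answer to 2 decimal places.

58.12

Midpoints: 46, 50, 54, 58, 62, 66
Σfm = 8×46 + 6×50 + 7×54 + 14×58 + 21×62 + 12×66 = 3952
n = Σf = 68
Mean = 3952 / 68 = 58.1176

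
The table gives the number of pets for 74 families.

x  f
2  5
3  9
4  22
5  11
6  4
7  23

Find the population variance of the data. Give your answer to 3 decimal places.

Values: 2, 3, 4, 5, 6, 7
n = 74, Σfx = 365, mean = 4.9324
Σfx² = 1999
Σf(x − x̄)² = Σfx² − (Σfx)²/n = 1999 − 365²/74 = 198.6622
Population variance = 198.6622 / 74 = 2.6846

2.685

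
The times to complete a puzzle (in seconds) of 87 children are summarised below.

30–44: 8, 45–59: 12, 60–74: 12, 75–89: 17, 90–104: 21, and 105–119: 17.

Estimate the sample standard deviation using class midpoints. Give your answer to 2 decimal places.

24.03

Midpoints: 37, 52, 67, 82, 97, 112
n = 87, Σfm = 7059, mean = 81.1379
Σfm² = 622413
Σf(m − x̄)² = Σfm² − (Σfm)²/n = 622413 − 7059²/87 = 49660.3448
Sample variance = 49660.3448 / 86 = 577.4459
Standard deviation = √577.4459 = 24.0301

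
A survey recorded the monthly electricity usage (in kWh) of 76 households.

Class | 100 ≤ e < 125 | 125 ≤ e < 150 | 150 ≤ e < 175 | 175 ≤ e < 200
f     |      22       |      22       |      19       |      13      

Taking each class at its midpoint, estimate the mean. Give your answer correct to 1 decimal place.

Midpoints: 112.5, 137.5, 162.5, 187.5
Σfm = 22×112.5 + 22×137.5 + 19×162.5 + 13×187.5 = 11025
n = Σf = 76
Mean = 11025 / 76 = 145.0658

145.1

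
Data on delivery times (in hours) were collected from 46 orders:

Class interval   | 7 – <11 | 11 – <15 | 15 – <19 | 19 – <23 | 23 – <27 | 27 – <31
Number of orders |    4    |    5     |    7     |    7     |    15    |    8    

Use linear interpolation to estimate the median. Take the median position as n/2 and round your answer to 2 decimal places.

23.00

Cumulative frequencies: 4, 9, 16, 23, 38, 46
n = 46; position = n/2 = 23.
This falls in the class 19 – <23: L = 19, F = 16, f = 7, h = 4.
Median ≈ 19 + ((23 − 16) / 7) × 4 = 23.0000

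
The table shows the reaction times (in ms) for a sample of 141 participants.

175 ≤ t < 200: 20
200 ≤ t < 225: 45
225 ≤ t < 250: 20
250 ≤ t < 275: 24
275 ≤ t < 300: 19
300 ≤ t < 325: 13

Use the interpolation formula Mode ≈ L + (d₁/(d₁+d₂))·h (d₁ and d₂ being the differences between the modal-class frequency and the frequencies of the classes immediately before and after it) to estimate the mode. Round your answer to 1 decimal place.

212.5

Modal class: 200 ≤ t < 225 (highest frequency 45).
d₁ = 45 − 20 = 25, d₂ = 45 − 20 = 25
Mode ≈ 200 + (25/(25+25)) × 25 = 200 + 12.5000 = 212.5000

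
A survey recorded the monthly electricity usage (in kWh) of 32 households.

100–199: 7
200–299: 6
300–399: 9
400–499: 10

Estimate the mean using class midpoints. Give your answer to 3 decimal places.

Midpoints: 149.5, 249.5, 349.5, 449.5
Σfm = 7×149.5 + 6×249.5 + 9×349.5 + 10×449.5 = 10184
n = Σf = 32
Mean = 10184 / 32 = 318.2500

318.250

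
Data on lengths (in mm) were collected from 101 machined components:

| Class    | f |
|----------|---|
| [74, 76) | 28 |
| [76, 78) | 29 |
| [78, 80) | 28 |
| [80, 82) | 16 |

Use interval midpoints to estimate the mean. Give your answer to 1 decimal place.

77.6

Midpoints: 75, 77, 79, 81
Σfm = 28×75 + 29×77 + 28×79 + 16×81 = 7841
n = Σf = 101
Mean = 7841 / 101 = 77.6337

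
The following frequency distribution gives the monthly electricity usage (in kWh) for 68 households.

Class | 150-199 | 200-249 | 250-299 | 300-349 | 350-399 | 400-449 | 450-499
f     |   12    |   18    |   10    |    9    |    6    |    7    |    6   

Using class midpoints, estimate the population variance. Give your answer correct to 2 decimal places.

9173.88

Midpoints: 174.5, 224.5, 274.5, 324.5, 374.5, 424.5, 474.5
n = 68, Σfm = 19866, mean = 292.1471
Σfm² = 6427617
Σf(m − x̄)² = Σfm² − (Σfm)²/n = 6427617 − 19866²/68 = 623823.5294
Population variance = 623823.5294 / 68 = 9173.8754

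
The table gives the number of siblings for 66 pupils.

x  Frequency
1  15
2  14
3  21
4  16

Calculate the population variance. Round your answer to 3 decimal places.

1.184

Values: 1, 2, 3, 4
n = 66, Σfx = 170, mean = 2.5758
Σfx² = 516
Σf(x − x̄)² = Σfx² − (Σfx)²/n = 516 − 170²/66 = 78.1212
Population variance = 78.1212 / 66 = 1.1837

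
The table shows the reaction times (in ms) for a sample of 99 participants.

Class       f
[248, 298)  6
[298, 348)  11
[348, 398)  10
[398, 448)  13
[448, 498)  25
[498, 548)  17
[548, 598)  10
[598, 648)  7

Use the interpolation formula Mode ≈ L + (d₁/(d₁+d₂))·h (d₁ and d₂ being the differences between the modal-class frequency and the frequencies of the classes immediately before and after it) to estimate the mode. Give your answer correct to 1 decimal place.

478.0

Modal class: [448, 498) (highest frequency 25).
d₁ = 25 − 13 = 12, d₂ = 25 − 17 = 8
Mode ≈ 448 + (12/(12+8)) × 50 = 448 + 30.0000 = 478.0000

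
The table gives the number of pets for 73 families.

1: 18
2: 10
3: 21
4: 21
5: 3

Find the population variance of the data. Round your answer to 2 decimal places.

Values: 1, 2, 3, 4, 5
n = 73, Σfx = 200, mean = 2.7397
Σfx² = 658
Σf(x − x̄)² = Σfx² − (Σfx)²/n = 658 − 200²/73 = 110.0548
Population variance = 110.0548 / 73 = 1.5076

1.51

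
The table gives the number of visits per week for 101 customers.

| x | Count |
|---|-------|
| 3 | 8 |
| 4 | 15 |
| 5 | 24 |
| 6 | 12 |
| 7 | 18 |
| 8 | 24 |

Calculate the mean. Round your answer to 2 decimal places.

Values: 3, 4, 5, 6, 7, 8
Σfx = 8×3 + 15×4 + 24×5 + 12×6 + 18×7 + 24×8 = 594
n = Σf = 101
Mean = 594 / 101 = 5.8812

5.88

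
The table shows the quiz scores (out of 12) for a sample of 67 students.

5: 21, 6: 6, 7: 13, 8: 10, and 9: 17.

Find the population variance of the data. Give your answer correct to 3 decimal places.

2.504

Values: 5, 6, 7, 8, 9
n = 67, Σfx = 465, mean = 6.9403
Σfx² = 3395
Σf(x − x̄)² = Σfx² − (Σfx)²/n = 3395 − 465²/67 = 167.7612
Population variance = 167.7612 / 67 = 2.5039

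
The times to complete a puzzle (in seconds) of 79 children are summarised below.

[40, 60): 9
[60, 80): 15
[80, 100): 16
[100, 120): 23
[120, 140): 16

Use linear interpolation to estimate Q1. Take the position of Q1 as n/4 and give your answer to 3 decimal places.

Cumulative frequencies: 9, 24, 40, 63, 79
n = 79; position = n/4 = 19.75.
This falls in the class [60, 80): L = 60, F = 9, f = 15, h = 20.
Lower quartile ≈ 60 + ((19.75 − 9) / 15) × 20 = 74.3333

74.333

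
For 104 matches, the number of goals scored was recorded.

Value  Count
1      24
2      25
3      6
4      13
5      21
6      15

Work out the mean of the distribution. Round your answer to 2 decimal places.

Values: 1, 2, 3, 4, 5, 6
Σfx = 24×1 + 25×2 + 6×3 + 13×4 + 21×5 + 15×6 = 339
n = Σf = 104
Mean = 339 / 104 = 3.2596

3.26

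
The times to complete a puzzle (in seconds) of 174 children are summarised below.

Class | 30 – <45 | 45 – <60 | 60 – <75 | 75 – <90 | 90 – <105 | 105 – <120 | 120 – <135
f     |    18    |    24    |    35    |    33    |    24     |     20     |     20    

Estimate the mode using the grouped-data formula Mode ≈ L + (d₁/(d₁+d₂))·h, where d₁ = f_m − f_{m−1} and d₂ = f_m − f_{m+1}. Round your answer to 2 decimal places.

72.69

Modal class: 60 – <75 (highest frequency 35).
d₁ = 35 − 24 = 11, d₂ = 35 − 33 = 2
Mode ≈ 60 + (11/(11+2)) × 15 = 60 + 12.6923 = 72.6923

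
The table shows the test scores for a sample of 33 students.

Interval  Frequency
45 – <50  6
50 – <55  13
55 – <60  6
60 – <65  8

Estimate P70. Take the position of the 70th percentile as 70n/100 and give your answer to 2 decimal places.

58.42

Cumulative frequencies: 6, 19, 25, 33
n = 33; position = 70n/100 = 23.1.
This falls in the class 55 – <60: L = 55, F = 19, f = 6, h = 5.
70th percentile ≈ 55 + ((23.1 − 19) / 6) × 5 = 58.4167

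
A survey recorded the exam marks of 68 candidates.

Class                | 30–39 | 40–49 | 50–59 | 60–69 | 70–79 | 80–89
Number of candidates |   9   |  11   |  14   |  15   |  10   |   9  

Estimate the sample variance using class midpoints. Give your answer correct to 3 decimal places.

249.232

Midpoints: 34.5, 44.5, 54.5, 64.5, 74.5, 84.5
n = 68, Σfm = 4036, mean = 59.3529
Σfm² = 256247
Σf(m − x̄)² = Σfm² − (Σfm)²/n = 256247 − 4036²/68 = 16698.5294
Sample variance = 16698.5294 / 67 = 249.2318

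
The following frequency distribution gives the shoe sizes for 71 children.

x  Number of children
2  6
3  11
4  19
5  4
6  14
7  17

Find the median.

Cumulative frequencies: 6, 17, 36, 40, 54, 71
n = 71, so the median is the value in position (n+1)/2 = 36.
Position 36 falls at value 4.

4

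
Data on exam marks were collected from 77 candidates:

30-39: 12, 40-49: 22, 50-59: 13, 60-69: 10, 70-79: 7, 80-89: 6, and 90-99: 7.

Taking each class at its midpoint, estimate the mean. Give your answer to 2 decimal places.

Midpoints: 34.5, 44.5, 54.5, 64.5, 74.5, 84.5, 94.5
Σfm = 12×34.5 + 22×44.5 + 13×54.5 + 10×64.5 + 7×74.5 + 6×84.5 + 7×94.5 = 4436.5
n = Σf = 77
Mean = 4436.5 / 77 = 57.6169

57.62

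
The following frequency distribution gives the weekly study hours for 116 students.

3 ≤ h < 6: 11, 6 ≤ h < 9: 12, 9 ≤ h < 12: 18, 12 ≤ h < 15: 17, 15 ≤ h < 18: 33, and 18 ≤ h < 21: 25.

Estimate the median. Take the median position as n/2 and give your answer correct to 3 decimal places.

15.000

Cumulative frequencies: 11, 23, 41, 58, 91, 116
n = 116; position = n/2 = 58.
This falls in the class 12 ≤ h < 15: L = 12, F = 41, f = 17, h = 3.
Median ≈ 12 + ((58 − 41) / 17) × 3 = 15.0000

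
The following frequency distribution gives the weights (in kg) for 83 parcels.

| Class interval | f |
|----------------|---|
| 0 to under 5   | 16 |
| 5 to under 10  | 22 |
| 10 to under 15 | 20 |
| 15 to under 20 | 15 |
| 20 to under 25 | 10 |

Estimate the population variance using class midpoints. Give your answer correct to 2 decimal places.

Midpoints: 2.5, 7.5, 12.5, 17.5, 22.5
n = 83, Σfm = 942.5, mean = 11.3554
Σfm² = 14118.75
Σf(m − x̄)² = Σfm² − (Σfm)²/n = 14118.75 − 942.5²/83 = 3416.2651
Population variance = 3416.2651 / 83 = 41.1598

41.16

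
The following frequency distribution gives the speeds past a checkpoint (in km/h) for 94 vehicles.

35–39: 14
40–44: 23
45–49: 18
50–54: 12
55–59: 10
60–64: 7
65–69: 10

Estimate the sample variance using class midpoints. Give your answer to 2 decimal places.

90.12

Midpoints: 37, 42, 47, 52, 57, 62, 67
n = 94, Σfm = 4628, mean = 49.2340
Σfm² = 236236
Σf(m − x̄)² = Σfm² − (Σfm)²/n = 236236 − 4628²/94 = 8380.8511
Sample variance = 8380.8511 / 93 = 90.1167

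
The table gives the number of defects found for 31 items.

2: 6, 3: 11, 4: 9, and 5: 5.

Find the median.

Cumulative frequencies: 6, 17, 26, 31
n = 31, so the median is the value in position (n+1)/2 = 16.
Position 16 falls at value 3.

3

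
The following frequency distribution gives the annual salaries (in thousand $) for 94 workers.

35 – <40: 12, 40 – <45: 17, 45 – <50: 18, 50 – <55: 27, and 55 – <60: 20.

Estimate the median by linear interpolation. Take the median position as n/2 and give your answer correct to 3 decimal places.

50.000

Cumulative frequencies: 12, 29, 47, 74, 94
n = 94; position = n/2 = 47.
This falls in the class 45 – <50: L = 45, F = 29, f = 18, h = 5.
Median ≈ 45 + ((47 − 29) / 18) × 5 = 50.0000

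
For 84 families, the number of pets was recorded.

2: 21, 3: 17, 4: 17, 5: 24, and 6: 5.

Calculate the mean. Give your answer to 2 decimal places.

Values: 2, 3, 4, 5, 6
Σfx = 21×2 + 17×3 + 17×4 + 24×5 + 5×6 = 311
n = Σf = 84
Mean = 311 / 84 = 3.7024

3.70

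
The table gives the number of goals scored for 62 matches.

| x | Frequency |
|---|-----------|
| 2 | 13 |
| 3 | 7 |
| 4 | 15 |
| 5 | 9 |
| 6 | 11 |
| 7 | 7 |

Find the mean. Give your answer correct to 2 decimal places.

4.31

Values: 2, 3, 4, 5, 6, 7
Σfx = 13×2 + 7×3 + 15×4 + 9×5 + 11×6 + 7×7 = 267
n = Σf = 62
Mean = 267 / 62 = 4.3065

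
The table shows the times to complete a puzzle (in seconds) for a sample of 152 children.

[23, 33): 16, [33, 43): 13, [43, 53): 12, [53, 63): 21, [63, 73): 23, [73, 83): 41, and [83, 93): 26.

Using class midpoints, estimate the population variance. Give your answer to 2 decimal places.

373.09

Midpoints: 28, 38, 48, 58, 68, 78, 88
n = 152, Σfm = 9786, mean = 64.3816
Σfm² = 686748
Σf(m − x̄)² = Σfm² − (Σfm)²/n = 686748 − 9786²/152 = 56709.8684
Population variance = 56709.8684 / 152 = 373.0912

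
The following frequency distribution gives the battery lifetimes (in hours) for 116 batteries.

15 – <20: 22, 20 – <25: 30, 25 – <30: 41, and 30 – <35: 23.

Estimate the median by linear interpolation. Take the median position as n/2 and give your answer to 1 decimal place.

25.7

Cumulative frequencies: 22, 52, 93, 116
n = 116; position = n/2 = 58.
This falls in the class 25 – <30: L = 25, F = 52, f = 41, h = 5.
Median ≈ 25 + ((58 − 52) / 41) × 5 = 25.7317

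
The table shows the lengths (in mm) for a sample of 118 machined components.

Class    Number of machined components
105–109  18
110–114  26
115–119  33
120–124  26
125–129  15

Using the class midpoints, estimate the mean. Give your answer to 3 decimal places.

Midpoints: 107, 112, 117, 122, 127
Σfm = 18×107 + 26×112 + 33×117 + 26×122 + 15×127 = 13776
n = Σf = 118
Mean = 13776 / 118 = 116.7458

116.746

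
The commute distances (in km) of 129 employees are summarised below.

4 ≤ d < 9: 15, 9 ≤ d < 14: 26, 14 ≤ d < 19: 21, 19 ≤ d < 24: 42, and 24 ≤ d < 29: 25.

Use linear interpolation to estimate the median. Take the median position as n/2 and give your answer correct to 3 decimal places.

Cumulative frequencies: 15, 41, 62, 104, 129
n = 129; position = n/2 = 64.5.
This falls in the class 19 ≤ d < 24: L = 19, F = 62, f = 42, h = 5.
Median ≈ 19 + ((64.5 − 62) / 42) × 5 = 19.2976

19.298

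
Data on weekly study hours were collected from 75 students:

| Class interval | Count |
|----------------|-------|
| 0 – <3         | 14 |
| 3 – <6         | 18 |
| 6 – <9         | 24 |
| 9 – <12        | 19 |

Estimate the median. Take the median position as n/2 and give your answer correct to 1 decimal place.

6.7

Cumulative frequencies: 14, 32, 56, 75
n = 75; position = n/2 = 37.5.
This falls in the class 6 – <9: L = 6, F = 32, f = 24, h = 3.
Median ≈ 6 + ((37.5 − 32) / 24) × 3 = 6.6875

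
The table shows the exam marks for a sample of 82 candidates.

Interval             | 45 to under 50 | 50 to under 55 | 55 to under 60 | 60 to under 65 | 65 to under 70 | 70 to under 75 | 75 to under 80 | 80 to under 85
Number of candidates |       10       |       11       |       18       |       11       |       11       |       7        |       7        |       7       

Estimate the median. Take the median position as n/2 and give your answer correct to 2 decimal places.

Cumulative frequencies: 10, 21, 39, 50, 61, 68, 75, 82
n = 82; position = n/2 = 41.
This falls in the class 60 to under 65: L = 60, F = 39, f = 11, h = 5.
Median ≈ 60 + ((41 − 39) / 11) × 5 = 60.9091

60.91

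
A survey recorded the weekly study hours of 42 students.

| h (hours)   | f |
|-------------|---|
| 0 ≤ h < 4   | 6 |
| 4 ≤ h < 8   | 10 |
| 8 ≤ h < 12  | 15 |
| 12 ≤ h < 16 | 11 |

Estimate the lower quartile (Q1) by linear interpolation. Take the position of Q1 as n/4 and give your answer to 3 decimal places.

5.800

Cumulative frequencies: 6, 16, 31, 42
n = 42; position = n/4 = 10.5.
This falls in the class 4 ≤ h < 8: L = 4, F = 6, f = 10, h = 4.
Lower quartile ≈ 4 + ((10.5 − 6) / 10) × 4 = 5.8000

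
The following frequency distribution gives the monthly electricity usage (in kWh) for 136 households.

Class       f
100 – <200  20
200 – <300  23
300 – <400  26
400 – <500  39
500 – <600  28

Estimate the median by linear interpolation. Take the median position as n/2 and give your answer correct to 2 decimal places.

396.15

Cumulative frequencies: 20, 43, 69, 108, 136
n = 136; position = n/2 = 68.
This falls in the class 300 – <400: L = 300, F = 43, f = 26, h = 100.
Median ≈ 300 + ((68 − 43) / 26) × 100 = 396.1538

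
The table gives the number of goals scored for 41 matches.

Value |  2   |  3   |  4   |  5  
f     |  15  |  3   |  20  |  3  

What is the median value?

Cumulative frequencies: 15, 18, 38, 41
n = 41, so the median is the value in position (n+1)/2 = 21.
Position 21 falls at value 4.

4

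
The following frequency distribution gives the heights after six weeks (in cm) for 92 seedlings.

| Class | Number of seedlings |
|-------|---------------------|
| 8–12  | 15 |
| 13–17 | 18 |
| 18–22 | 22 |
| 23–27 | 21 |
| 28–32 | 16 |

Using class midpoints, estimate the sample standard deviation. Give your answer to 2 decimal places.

Midpoints: 10, 15, 20, 25, 30
n = 92, Σfm = 1865, mean = 20.2717
Σfm² = 41875
Σf(m − x̄)² = Σfm² − (Σfm)²/n = 41875 − 1865²/92 = 4068.2065
Sample variance = 4068.2065 / 91 = 44.7056
Standard deviation = √44.7056 = 6.6862

6.69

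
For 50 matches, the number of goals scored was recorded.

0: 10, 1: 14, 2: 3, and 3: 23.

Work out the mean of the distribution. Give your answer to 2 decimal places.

Values: 0, 1, 2, 3
Σfx = 10×0 + 14×1 + 3×2 + 23×3 = 89
n = Σf = 50
Mean = 89 / 50 = 1.7800

1.78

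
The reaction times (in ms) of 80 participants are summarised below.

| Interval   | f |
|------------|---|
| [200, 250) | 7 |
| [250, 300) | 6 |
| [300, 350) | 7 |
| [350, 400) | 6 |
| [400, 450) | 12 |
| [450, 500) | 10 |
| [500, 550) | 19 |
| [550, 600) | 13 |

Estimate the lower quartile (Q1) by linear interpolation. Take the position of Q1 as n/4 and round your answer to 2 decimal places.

Cumulative frequencies: 7, 13, 20, 26, 38, 48, 67, 80
n = 80; position = n/4 = 20.
This falls in the class [300, 350): L = 300, F = 13, f = 7, h = 50.
Lower quartile ≈ 300 + ((20 − 13) / 7) × 50 = 350.0000

350.00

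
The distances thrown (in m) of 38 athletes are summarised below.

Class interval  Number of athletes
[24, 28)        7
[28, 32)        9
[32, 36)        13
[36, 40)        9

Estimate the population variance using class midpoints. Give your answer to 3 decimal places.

17.197

Midpoints: 26, 30, 34, 38
n = 38, Σfm = 1236, mean = 32.5263
Σfm² = 40856
Σf(m − x̄)² = Σfm² − (Σfm)²/n = 40856 − 1236²/38 = 653.4737
Population variance = 653.4737 / 38 = 17.1967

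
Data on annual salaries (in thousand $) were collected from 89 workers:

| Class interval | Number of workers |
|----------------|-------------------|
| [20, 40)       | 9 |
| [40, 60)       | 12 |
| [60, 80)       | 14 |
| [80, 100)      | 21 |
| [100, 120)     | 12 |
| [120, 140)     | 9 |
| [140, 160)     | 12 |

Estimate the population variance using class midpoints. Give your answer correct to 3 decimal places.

Midpoints: 30, 50, 70, 90, 110, 130, 150
n = 89, Σfm = 8030, mean = 90.2247
Σfm² = 844100
Σf(m − x̄)² = Σfm² − (Σfm)²/n = 844100 − 8030²/89 = 119595.5056
Population variance = 119595.5056 / 89 = 1343.7697

1343.770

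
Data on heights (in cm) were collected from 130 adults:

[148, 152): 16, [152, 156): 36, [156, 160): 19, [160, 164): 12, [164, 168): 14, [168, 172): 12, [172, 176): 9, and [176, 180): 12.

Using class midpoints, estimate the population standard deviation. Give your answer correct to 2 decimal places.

8.85

Midpoints: 150, 154, 158, 162, 166, 170, 174, 178
n = 130, Σfm = 20956, mean = 161.2000
Σfm² = 3388296
Σf(m − x̄)² = Σfm² − (Σfm)²/n = 3388296 − 20956²/130 = 10188.8000
Population variance = 10188.8000 / 130 = 78.3754
Standard deviation = √78.3754 = 8.8530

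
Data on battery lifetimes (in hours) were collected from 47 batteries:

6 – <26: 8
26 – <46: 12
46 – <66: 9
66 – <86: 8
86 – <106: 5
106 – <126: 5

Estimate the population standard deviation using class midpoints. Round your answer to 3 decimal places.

Midpoints: 16, 36, 56, 76, 96, 116
n = 47, Σfm = 2732, mean = 58.1277
Σfm² = 205392
Σf(m − x̄)² = Σfm² − (Σfm)²/n = 205392 − 2732²/47 = 46587.2340
Population variance = 46587.2340 / 47 = 991.2177
Standard deviation = √991.2177 = 31.4836

31.484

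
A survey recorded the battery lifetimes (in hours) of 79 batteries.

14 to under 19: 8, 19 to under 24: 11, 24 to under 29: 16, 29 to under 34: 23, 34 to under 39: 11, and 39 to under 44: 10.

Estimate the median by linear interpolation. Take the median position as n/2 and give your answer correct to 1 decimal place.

Cumulative frequencies: 8, 19, 35, 58, 69, 79
n = 79; position = n/2 = 39.5.
This falls in the class 29 to under 34: L = 29, F = 35, f = 23, h = 5.
Median ≈ 29 + ((39.5 − 35) / 23) × 5 = 29.9783

30.0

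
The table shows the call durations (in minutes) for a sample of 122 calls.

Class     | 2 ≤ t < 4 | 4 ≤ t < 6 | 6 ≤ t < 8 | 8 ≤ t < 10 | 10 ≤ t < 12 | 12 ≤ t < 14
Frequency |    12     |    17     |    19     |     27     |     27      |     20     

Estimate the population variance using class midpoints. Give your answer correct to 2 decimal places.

Midpoints: 3, 5, 7, 9, 11, 13
n = 122, Σfm = 1054, mean = 8.6393
Σfm² = 10298
Σf(m − x̄)² = Σfm² − (Σfm)²/n = 10298 − 1054²/122 = 1192.1311
Population variance = 1192.1311 / 122 = 9.7716

9.77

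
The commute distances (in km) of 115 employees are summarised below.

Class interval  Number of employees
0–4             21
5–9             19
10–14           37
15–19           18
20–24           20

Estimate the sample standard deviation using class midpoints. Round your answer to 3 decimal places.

Midpoints: 2, 7, 12, 17, 22
n = 115, Σfm = 1365, mean = 11.8696
Σfm² = 21225
Σf(m − x̄)² = Σfm² − (Σfm)²/n = 21225 − 1365²/115 = 5023.0435
Sample variance = 5023.0435 / 114 = 44.0618
Standard deviation = √44.0618 = 6.6379

6.638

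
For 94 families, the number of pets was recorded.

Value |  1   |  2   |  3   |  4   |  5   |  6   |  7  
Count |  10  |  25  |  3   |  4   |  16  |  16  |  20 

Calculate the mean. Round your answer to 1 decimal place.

Values: 1, 2, 3, 4, 5, 6, 7
Σfx = 10×1 + 25×2 + 3×3 + 4×4 + 16×5 + 16×6 + 20×7 = 401
n = Σf = 94
Mean = 401 / 94 = 4.2660

4.3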